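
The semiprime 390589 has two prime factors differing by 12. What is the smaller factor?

619

Since p = q + 12, we have 390589 = q(q + 12), so q² + 12q − 390589 = 0.
Discriminant: 12² + 4·390589 = 144 + 1562356 = 1562500; √1562500 = 1250.
q = (−12 + 1250)/2 = 619, and p = q + 12 = 631.
Check: 619 · 631 = 390589.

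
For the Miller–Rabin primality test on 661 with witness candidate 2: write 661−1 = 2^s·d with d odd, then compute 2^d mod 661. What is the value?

555

661 − 1 = 660 = 2^2 · 165, so d = 165.
2^1 ≡ 2 (mod 661)
2^2 ≡ 2^2 = 4 ≡ 4 (mod 661)
2^4 ≡ 4^2 = 16 ≡ 16 (mod 661)
2^8 ≡ 16^2 = 256 ≡ 256 (mod 661)
2^16 ≡ 256^2 = 65536 ≡ 97 (mod 661)
2^32 ≡ 97^2 = 9409 ≡ 155 (mod 661)
2^64 ≡ 155^2 = 24025 ≡ 229 (mod 661)
2^128 ≡ 229^2 = 52441 ≡ 222 (mod 661)
165 = 128 + 32 + 4 + 1 in binary powers of 2.
So 2^165 ≡ 222 · 155 · 16 · 2 ≡ 555 (mod 661).
Squaring chain: 555 → 660; reaches −1, so base 2 does not prove 661 composite.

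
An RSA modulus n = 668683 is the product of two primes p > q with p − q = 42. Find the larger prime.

Since p = q + 42, we have 668683 = q(q + 42), so q² + 42q − 668683 = 0.
Discriminant: 42² + 4·668683 = 1764 + 2674732 = 2676496; √2676496 = 1636.
q = (−42 + 1636)/2 = 797, and p = q + 42 = 839.
Check: 797 · 839 = 668683.

839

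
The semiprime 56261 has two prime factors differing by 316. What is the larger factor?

443

Since p = q + 316, we have 56261 = q(q + 316), so q² + 316q − 56261 = 0.
Discriminant: 316² + 4·56261 = 99856 + 225044 = 324900; √324900 = 570.
q = (−316 + 570)/2 = 127, and p = q + 316 = 443.
Check: 127 · 443 = 56261.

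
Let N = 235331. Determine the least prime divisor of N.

235331 is odd.
Digit sum 17, not divisible by 3.
Ends in 1: not divisible by 5.
7: 235331 = 7·33618 + 5
11: 235331 = 11·21393 + 8
13: 235331 = 13·18102 + 5
17: 235331 = 17·13843

17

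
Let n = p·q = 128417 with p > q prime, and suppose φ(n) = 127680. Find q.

φ(n) = (p−1)(q−1) = n − (p+q) + 1, so p + q = 128417 − 127680 + 1 = 738.
p and q are the roots of t² − 738t + 128417 = 0.
Discriminant: 738² − 4·128417 = 544644 − 513668 = 30976; √30976 = 176.
q = (738 − 176)/2 = 281, p = (738 + 176)/2 = 457.
Check: 281 · 457 = 128417.

281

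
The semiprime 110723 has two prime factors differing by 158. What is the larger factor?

Since p = q + 158, we have 110723 = q(q + 158), so q² + 158q − 110723 = 0.
Discriminant: 158² + 4·110723 = 24964 + 442892 = 467856; √467856 = 684.
q = (−158 + 684)/2 = 263, and p = q + 158 = 421.
Check: 263 · 421 = 110723.

421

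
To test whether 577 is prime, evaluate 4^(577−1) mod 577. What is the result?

4^1 ≡ 4 (mod 577)
4^2 ≡ 4^2 = 16 ≡ 16 (mod 577)
4^4 ≡ 16^2 = 256 ≡ 256 (mod 577)
4^8 ≡ 256^2 = 65536 ≡ 335 (mod 577)
4^16 ≡ 335^2 = 112225 ≡ 287 (mod 577)
4^32 ≡ 287^2 = 82369 ≡ 435 (mod 577)
4^64 ≡ 435^2 = 189225 ≡ 546 (mod 577)
4^128 ≡ 546^2 = 298116 ≡ 384 (mod 577)
4^256 ≡ 384^2 = 147456 ≡ 321 (mod 577)
4^512 ≡ 321^2 = 103041 ≡ 335 (mod 577)
576 = 512 + 64 in binary powers of 2.
So 4^576 ≡ 335 · 546 ≡ 1 (mod 577).
Since the result is 1, base 4 gives no evidence that 577 is composite.

1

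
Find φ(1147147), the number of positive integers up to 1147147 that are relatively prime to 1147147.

1113000

Factor: 1147147 = 71 · 107 · 151.
φ(1147147) = (71−1) · (107−1) · (151−1) = 70 · 106 · 150 = 1113000.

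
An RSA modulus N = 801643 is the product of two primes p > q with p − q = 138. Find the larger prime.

967

Since p = q + 138, we have 801643 = q(q + 138), so q² + 138q − 801643 = 0.
Discriminant: 138² + 4·801643 = 19044 + 3206572 = 3225616; √3225616 = 1796.
q = (−138 + 1796)/2 = 829, and p = q + 138 = 967.
Check: 829 · 967 = 801643.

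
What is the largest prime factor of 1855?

1855 = 5 · 371
371 = 7 · 53
53 is prime.
So 1855 = 5 · 7 · 53; the largest prime factor is 53.

53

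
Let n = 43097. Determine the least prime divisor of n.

43097 is odd.
Digit sum 23, not divisible by 3.
Ends in 7: not divisible by 5.
7: 43097 = 7·6156 + 5
11: 43097 = 11·3917 + 10
13: 43097 = 13·3315 + 2
17: 43097 = 17·2535 + 2
19: 43097 = 19·2268 + 5
23: 43097 = 23·1873 + 18
29: 43097 = 29·1486 + 3
31: 43097 = 31·1390 + 7
37: 43097 = 37·1164 + 29
41: 43097 = 41·1051 + 6
43: 43097 = 43·1002 + 11
47: 43097 = 47·916 + 45
53: 43097 = 53·813 + 8
59: 43097 = 59·730 + 27
61: 43097 = 61·706 + 31
67: 43097 = 67·643 + 16
71: 43097 = 71·607

71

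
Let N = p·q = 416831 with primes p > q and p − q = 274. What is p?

797

Since p = q + 274, we have 416831 = q(q + 274), so q² + 274q − 416831 = 0.
Discriminant: 274² + 4·416831 = 75076 + 1667324 = 1742400; √1742400 = 1320.
q = (−274 + 1320)/2 = 523, and p = q + 274 = 797.
Check: 523 · 797 = 416831.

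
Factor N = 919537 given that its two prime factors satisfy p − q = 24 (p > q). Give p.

971

Since p = q + 24, we have 919537 = q(q + 24), so q² + 24q − 919537 = 0.
Discriminant: 24² + 4·919537 = 576 + 3678148 = 3678724; √3678724 = 1918.
q = (−24 + 1918)/2 = 947, and p = q + 24 = 971.
Check: 947 · 971 = 919537.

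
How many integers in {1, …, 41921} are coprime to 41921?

36720

Factor: 41921 = 11 · 37 · 103.
φ(41921) = (11−1) · (37−1) · (103−1) = 10 · 36 · 102 = 36720.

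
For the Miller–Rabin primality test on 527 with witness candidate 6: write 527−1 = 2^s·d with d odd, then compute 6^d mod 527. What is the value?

150

527 − 1 = 526 = 2^1 · 263, so d = 263.
6^1 ≡ 6 (mod 527)
6^2 ≡ 6^2 = 36 ≡ 36 (mod 527)
6^4 ≡ 36^2 = 1296 ≡ 242 (mod 527)
6^8 ≡ 242^2 = 58564 ≡ 67 (mod 527)
6^16 ≡ 67^2 = 4489 ≡ 273 (mod 527)
6^32 ≡ 273^2 = 74529 ≡ 222 (mod 527)
6^64 ≡ 222^2 = 49284 ≡ 273 (mod 527)
6^128 ≡ 273^2 = 74529 ≡ 222 (mod 527)
6^256 ≡ 222^2 = 49284 ≡ 273 (mod 527)
263 = 256 + 4 + 2 + 1 in binary powers of 2.
So 6^263 ≡ 273 · 242 · 36 · 6 ≡ 150 (mod 527).
Squaring chain: 150; never reaches −1, so base 6 is a Miller–Rabin witness that 527 is composite.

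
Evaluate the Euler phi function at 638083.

Factor: 638083 = 41 · 79 · 197.
φ(638083) = (41−1) · (79−1) · (197−1) = 40 · 78 · 196 = 611520.

611520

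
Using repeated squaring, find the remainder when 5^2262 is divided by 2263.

900

5^1 ≡ 5 (mod 2263)
5^2 ≡ 5^2 = 25 ≡ 25 (mod 2263)
5^4 ≡ 25^2 = 625 ≡ 625 (mod 2263)
5^8 ≡ 625^2 = 390625 ≡ 1389 (mod 2263)
5^16 ≡ 1389^2 = 1929321 ≡ 1245 (mod 2263)
5^32 ≡ 1245^2 = 1550025 ≡ 2133 (mod 2263)
5^64 ≡ 2133^2 = 4549689 ≡ 1059 (mod 2263)
5^128 ≡ 1059^2 = 1121481 ≡ 1296 (mod 2263)
5^256 ≡ 1296^2 = 1679616 ≡ 470 (mod 2263)
5^512 ≡ 470^2 = 220900 ≡ 1389 (mod 2263)
5^1024 ≡ 1389^2 = 1929321 ≡ 1245 (mod 2263)
5^2048 ≡ 1245^2 = 1550025 ≡ 2133 (mod 2263)
2262 = 2048 + 128 + 64 + 16 + 4 + 2 in binary powers of 2.
So 5^2262 ≡ 2133 · 1296 · 1059 · 1245 · 625 · 25 ≡ 900 (mod 2263).
Since 900 ≠ 1, base 5 is a Fermat witness: 2263 is composite.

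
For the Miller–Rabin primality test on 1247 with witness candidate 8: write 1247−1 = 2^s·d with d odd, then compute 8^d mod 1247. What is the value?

1247 − 1 = 1246 = 2^1 · 623, so d = 623.
8^1 ≡ 8 (mod 1247)
8^2 ≡ 8^2 = 64 ≡ 64 (mod 1247)
8^4 ≡ 64^2 = 4096 ≡ 355 (mod 1247)
8^8 ≡ 355^2 = 126025 ≡ 78 (mod 1247)
8^16 ≡ 78^2 = 6084 ≡ 1096 (mod 1247)
8^32 ≡ 1096^2 = 1201216 ≡ 355 (mod 1247)
8^64 ≡ 355^2 = 126025 ≡ 78 (mod 1247)
8^128 ≡ 78^2 = 6084 ≡ 1096 (mod 1247)
8^256 ≡ 1096^2 = 1201216 ≡ 355 (mod 1247)
8^512 ≡ 355^2 = 126025 ≡ 78 (mod 1247)
623 = 512 + 64 + 32 + 8 + 4 + 2 + 1 in binary powers of 2.
So 8^623 ≡ 78 · 78 · 355 · 78 · 355 · 64 · 8 ≡ 945 (mod 1247).
Squaring chain: 945; never reaches −1, so base 8 is a Miller–Rabin witness that 1247 is composite.

945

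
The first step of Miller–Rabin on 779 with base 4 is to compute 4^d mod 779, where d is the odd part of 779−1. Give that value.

779 − 1 = 778 = 2^1 · 389, so d = 389.
4^1 ≡ 4 (mod 779)
4^2 ≡ 4^2 = 16 ≡ 16 (mod 779)
4^4 ≡ 16^2 = 256 ≡ 256 (mod 779)
4^8 ≡ 256^2 = 65536 ≡ 100 (mod 779)
4^16 ≡ 100^2 = 10000 ≡ 652 (mod 779)
4^32 ≡ 652^2 = 425104 ≡ 549 (mod 779)
4^64 ≡ 549^2 = 301401 ≡ 707 (mod 779)
4^128 ≡ 707^2 = 499849 ≡ 510 (mod 779)
4^256 ≡ 510^2 = 260100 ≡ 693 (mod 779)
389 = 256 + 128 + 4 + 1 in binary powers of 2.
So 4^389 ≡ 693 · 510 · 256 · 4 ≡ 605 (mod 779).
Squaring chain: 605; never reaches −1, so base 4 is a Miller–Rabin witness that 779 is composite.

605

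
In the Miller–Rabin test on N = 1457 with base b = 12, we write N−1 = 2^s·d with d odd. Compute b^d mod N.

756

1457 − 1 = 1456 = 2^4 · 91, so d = 91.
12^1 ≡ 12 (mod 1457)
12^2 ≡ 12^2 = 144 ≡ 144 (mod 1457)
12^4 ≡ 144^2 = 20736 ≡ 338 (mod 1457)
12^8 ≡ 338^2 = 114244 ≡ 598 (mod 1457)
12^16 ≡ 598^2 = 357604 ≡ 639 (mod 1457)
12^32 ≡ 639^2 = 408321 ≡ 361 (mod 1457)
12^64 ≡ 361^2 = 130321 ≡ 648 (mod 1457)
91 = 64 + 16 + 8 + 2 + 1 in binary powers of 2.
So 12^91 ≡ 648 · 639 · 598 · 144 · 12 ≡ 756 (mod 1457).
Squaring chain: 756 → 392 → 679 → 629; never reaches −1, so base 12 is a Miller–Rabin witness that 1457 is composite.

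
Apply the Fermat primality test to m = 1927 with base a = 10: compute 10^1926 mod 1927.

1076

10^1 ≡ 10 (mod 1927)
10^2 ≡ 10^2 = 100 ≡ 100 (mod 1927)
10^4 ≡ 100^2 = 10000 ≡ 365 (mod 1927)
10^8 ≡ 365^2 = 133225 ≡ 262 (mod 1927)
10^16 ≡ 262^2 = 68644 ≡ 1199 (mod 1927)
10^32 ≡ 1199^2 = 1437601 ≡ 59 (mod 1927)
10^64 ≡ 59^2 = 3481 ≡ 1554 (mod 1927)
10^128 ≡ 1554^2 = 2414916 ≡ 385 (mod 1927)
10^256 ≡ 385^2 = 148225 ≡ 1773 (mod 1927)
10^512 ≡ 1773^2 = 3143529 ≡ 592 (mod 1927)
10^1024 ≡ 592^2 = 350464 ≡ 1677 (mod 1927)
1926 = 1024 + 512 + 256 + 128 + 4 + 2 in binary powers of 2.
So 10^1926 ≡ 1677 · 592 · 1773 · 385 · 365 · 100 ≡ 1076 (mod 1927).
Since 1076 ≠ 1, base 10 is a Fermat witness: 1927 is composite.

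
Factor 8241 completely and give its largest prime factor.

8241 = 3 · 2747
2747 = 41 · 67
67 is prime.
So 8241 = 3 · 41 · 67; the largest prime factor is 67.

67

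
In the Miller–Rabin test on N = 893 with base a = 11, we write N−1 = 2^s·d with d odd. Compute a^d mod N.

893 − 1 = 892 = 2^2 · 223, so d = 223.
11^1 ≡ 11 (mod 893)
11^2 ≡ 11^2 = 121 ≡ 121 (mod 893)
11^4 ≡ 121^2 = 14641 ≡ 353 (mod 893)
11^8 ≡ 353^2 = 124609 ≡ 482 (mod 893)
11^16 ≡ 482^2 = 232324 ≡ 144 (mod 893)
11^32 ≡ 144^2 = 20736 ≡ 197 (mod 893)
11^64 ≡ 197^2 = 38809 ≡ 410 (mod 893)
11^128 ≡ 410^2 = 168100 ≡ 216 (mod 893)
223 = 128 + 64 + 16 + 8 + 4 + 2 + 1 in binary powers of 2.
So 11^223 ≡ 216 · 410 · 144 · 482 · 353 · 121 · 11 ≡ 467 (mod 893).
Squaring chain: 467 → 197; never reaches −1, so base 11 is a Miller–Rabin witness that 893 is composite.

467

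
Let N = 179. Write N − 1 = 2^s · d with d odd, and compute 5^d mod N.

1

179 − 1 = 178 = 2^1 · 89, so d = 89.
5^1 ≡ 5 (mod 179)
5^2 ≡ 5^2 = 25 ≡ 25 (mod 179)
5^4 ≡ 25^2 = 625 ≡ 88 (mod 179)
5^8 ≡ 88^2 = 7744 ≡ 47 (mod 179)
5^16 ≡ 47^2 = 2209 ≡ 61 (mod 179)
5^32 ≡ 61^2 = 3721 ≡ 141 (mod 179)
5^64 ≡ 141^2 = 19881 ≡ 12 (mod 179)
89 = 64 + 16 + 8 + 1 in binary powers of 2.
So 5^89 ≡ 12 · 61 · 47 · 5 ≡ 1 (mod 179).
Since 5^d ≡ 1 (mod 179), base 5 does not prove 179 composite.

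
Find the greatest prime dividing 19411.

59

19411 = 7 · 2773
2773 = 47 · 59
59 is prime.
So 19411 = 7 · 47 · 59; the largest prime factor is 59.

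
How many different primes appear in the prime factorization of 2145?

4

2145 = 3 · 715
715 = 5 · 143
143 = 11 · 13
2145 = 3 · 5 · 11 · 13, which has 4 distinct prime factors.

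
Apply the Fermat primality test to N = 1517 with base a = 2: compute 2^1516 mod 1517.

756

2^1 ≡ 2 (mod 1517)
2^2 ≡ 2^2 = 4 ≡ 4 (mod 1517)
2^4 ≡ 4^2 = 16 ≡ 16 (mod 1517)
2^8 ≡ 16^2 = 256 ≡ 256 (mod 1517)
2^16 ≡ 256^2 = 65536 ≡ 305 (mod 1517)
2^32 ≡ 305^2 = 93025 ≡ 488 (mod 1517)
2^64 ≡ 488^2 = 238144 ≡ 1492 (mod 1517)
2^128 ≡ 1492^2 = 2226064 ≡ 625 (mod 1517)
2^256 ≡ 625^2 = 390625 ≡ 756 (mod 1517)
2^512 ≡ 756^2 = 571536 ≡ 1144 (mod 1517)
2^1024 ≡ 1144^2 = 1308736 ≡ 1082 (mod 1517)
1516 = 1024 + 256 + 128 + 64 + 32 + 8 + 4 in binary powers of 2.
So 2^1516 ≡ 1082 · 756 · 625 · 1492 · 488 · 256 · 16 ≡ 756 (mod 1517).
Since 756 ≠ 1, base 2 is a Fermat witness: 1517 is composite.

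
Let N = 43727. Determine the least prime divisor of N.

43727 is odd.
Digit sum 23, not divisible by 3.
Ends in 7: not divisible by 5.
7: 43727 = 7·6246 + 5
11: 43727 = 11·3975 + 2
13: 43727 = 13·3363 + 8
17: 43727 = 17·2572 + 3
19: 43727 = 19·2301 + 8
23: 43727 = 23·1901 + 4
29: 43727 = 29·1507 + 24
31: 43727 = 31·1410 + 17
37: 43727 = 37·1181 + 30
41: 43727 = 41·1066 + 21
43: 43727 = 43·1016 + 39
47: 43727 = 47·930 + 17
53: 43727 = 53·825 + 2
59: 43727 = 59·741 + 8
61: 43727 = 61·716 + 51
67: 43727 = 67·652 + 43
71: 43727 = 71·615 + 62
73: 43727 = 73·599

73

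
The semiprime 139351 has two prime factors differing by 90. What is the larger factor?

421

Since p = q + 90, we have 139351 = q(q + 90), so q² + 90q − 139351 = 0.
Discriminant: 90² + 4·139351 = 8100 + 557404 = 565504; √565504 = 752.
q = (−90 + 752)/2 = 331, and p = q + 90 = 421.
Check: 331 · 421 = 139351.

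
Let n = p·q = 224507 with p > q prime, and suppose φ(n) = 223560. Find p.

φ(n) = (p−1)(q−1) = n − (p+q) + 1, so p + q = 224507 − 223560 + 1 = 948.
p and q are the roots of t² − 948t + 224507 = 0.
Discriminant: 948² − 4·224507 = 898704 − 898028 = 676; √676 = 26.
q = (948 − 26)/2 = 461, p = (948 + 26)/2 = 487.
Check: 461 · 487 = 224507.

487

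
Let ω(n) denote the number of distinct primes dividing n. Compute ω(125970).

6

125970 = 2 · 62985
62985 = 3 · 20995
20995 = 5 · 4199
4199 = 13 · 323
323 = 17 · 19
125970 = 2 · 3 · 5 · 13 · 17 · 19, which has 6 distinct prime factors.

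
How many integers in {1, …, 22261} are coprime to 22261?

Factor: 22261 = 113 · 197.
φ(22261) = (113−1) · (197−1) = 112 · 196 = 21952.

21952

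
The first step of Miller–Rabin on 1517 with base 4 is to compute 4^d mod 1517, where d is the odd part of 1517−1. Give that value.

1517 − 1 = 1516 = 2^2 · 379, so d = 379.
4^1 ≡ 4 (mod 1517)
4^2 ≡ 4^2 = 16 ≡ 16 (mod 1517)
4^4 ≡ 16^2 = 256 ≡ 256 (mod 1517)
4^8 ≡ 256^2 = 65536 ≡ 305 (mod 1517)
4^16 ≡ 305^2 = 93025 ≡ 488 (mod 1517)
4^32 ≡ 488^2 = 238144 ≡ 1492 (mod 1517)
4^64 ≡ 1492^2 = 2226064 ≡ 625 (mod 1517)
4^128 ≡ 625^2 = 390625 ≡ 756 (mod 1517)
4^256 ≡ 756^2 = 571536 ≡ 1144 (mod 1517)
379 = 256 + 64 + 32 + 16 + 8 + 2 + 1 in binary powers of 2.
So 4^379 ≡ 1144 · 625 · 1492 · 488 · 305 · 16 · 4 ≡ 892 (mod 1517).
Squaring chain: 892 → 756; never reaches −1, so base 4 is a Miller–Rabin witness that 1517 is composite.

892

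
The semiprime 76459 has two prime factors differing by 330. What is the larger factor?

487

Since p = q + 330, we have 76459 = q(q + 330), so q² + 330q − 76459 = 0.
Discriminant: 330² + 4·76459 = 108900 + 305836 = 414736; √414736 = 644.
q = (−330 + 644)/2 = 157, and p = q + 330 = 487.
Check: 157 · 487 = 76459.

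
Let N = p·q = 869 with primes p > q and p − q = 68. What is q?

11

Since p = q + 68, we have 869 = q(q + 68), so q² + 68q − 869 = 0.
Discriminant: 68² + 4·869 = 4624 + 3476 = 8100; √8100 = 90.
q = (−68 + 90)/2 = 11, and p = q + 68 = 79.
Check: 11 · 79 = 869.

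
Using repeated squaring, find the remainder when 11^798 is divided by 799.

332

11^1 ≡ 11 (mod 799)
11^2 ≡ 11^2 = 121 ≡ 121 (mod 799)
11^4 ≡ 121^2 = 14641 ≡ 259 (mod 799)
11^8 ≡ 259^2 = 67081 ≡ 764 (mod 799)
11^16 ≡ 764^2 = 583696 ≡ 426 (mod 799)
11^32 ≡ 426^2 = 181476 ≡ 103 (mod 799)
11^64 ≡ 103^2 = 10609 ≡ 222 (mod 799)
11^128 ≡ 222^2 = 49284 ≡ 545 (mod 799)
11^256 ≡ 545^2 = 297025 ≡ 596 (mod 799)
11^512 ≡ 596^2 = 355216 ≡ 460 (mod 799)
798 = 512 + 256 + 16 + 8 + 4 + 2 in binary powers of 2.
So 11^798 ≡ 460 · 596 · 426 · 764 · 259 · 121 ≡ 332 (mod 799).
Since 332 ≠ 1, base 11 is a Fermat witness: 799 is composite.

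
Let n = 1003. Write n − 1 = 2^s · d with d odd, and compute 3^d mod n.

1003 − 1 = 1002 = 2^1 · 501, so d = 501.
3^1 ≡ 3 (mod 1003)
3^2 ≡ 3^2 = 9 ≡ 9 (mod 1003)
3^4 ≡ 9^2 = 81 ≡ 81 (mod 1003)
3^8 ≡ 81^2 = 6561 ≡ 543 (mod 1003)
3^16 ≡ 543^2 = 294849 ≡ 970 (mod 1003)
3^32 ≡ 970^2 = 940900 ≡ 86 (mod 1003)
3^64 ≡ 86^2 = 7396 ≡ 375 (mod 1003)
3^128 ≡ 375^2 = 140625 ≡ 205 (mod 1003)
3^256 ≡ 205^2 = 42025 ≡ 902 (mod 1003)
501 = 256 + 128 + 64 + 32 + 16 + 4 + 1 in binary powers of 2.
So 3^501 ≡ 902 · 205 · 375 · 86 · 970 · 81 · 3 ≡ 838 (mod 1003).
Squaring chain: 838; never reaches −1, so base 3 is a Miller–Rabin witness that 1003 is composite.

838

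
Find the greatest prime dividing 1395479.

1395479 = 17 · 82087
82087 = 23 · 3569
3569 = 43 · 83
83 is prime.
So 1395479 = 17 · 23 · 43 · 83; the largest prime factor is 83.

83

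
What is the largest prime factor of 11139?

79

11139 = 3 · 3713
3713 = 47 · 79
79 is prime.
So 11139 = 3 · 47 · 79; the largest prime factor is 79.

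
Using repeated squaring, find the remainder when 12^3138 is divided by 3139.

12^1 ≡ 12 (mod 3139)
12^2 ≡ 12^2 = 144 ≡ 144 (mod 3139)
12^4 ≡ 144^2 = 20736 ≡ 1902 (mod 3139)
12^8 ≡ 1902^2 = 3617604 ≡ 1476 (mod 3139)
12^16 ≡ 1476^2 = 2178576 ≡ 110 (mod 3139)
12^32 ≡ 110^2 = 12100 ≡ 2683 (mod 3139)
12^64 ≡ 2683^2 = 7198489 ≡ 762 (mod 3139)
12^128 ≡ 762^2 = 580644 ≡ 3068 (mod 3139)
12^256 ≡ 3068^2 = 9412624 ≡ 1902 (mod 3139)
12^512 ≡ 1902^2 = 3617604 ≡ 1476 (mod 3139)
12^1024 ≡ 1476^2 = 2178576 ≡ 110 (mod 3139)
12^2048 ≡ 110^2 = 12100 ≡ 2683 (mod 3139)
3138 = 2048 + 1024 + 64 + 2 in binary powers of 2.
So 12^3138 ≡ 2683 · 110 · 762 · 144 ≡ 649 (mod 3139).
Since 649 ≠ 1, base 12 is a Fermat witness: 3139 is composite.

649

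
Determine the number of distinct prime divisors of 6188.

6188 = 2^2 · 1547
1547 = 7 · 221
221 = 13 · 17
6188 = 2^2 · 7 · 13 · 17, which has 4 distinct prime factors.

4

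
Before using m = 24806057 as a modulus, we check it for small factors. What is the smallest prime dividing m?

24806057 is odd.
Digit sum 32, not divisible by 3.
Ends in 7: not divisible by 5.
7: 24806057 = 7·3543722 + 3
11: 24806057 = 11·2255096 + 1
13: 24806057 = 13·1908158 + 3
17: 24806057 = 17·1459179 + 14
19: 24806057 = 19·1305581 + 18
23: 24806057 = 23·1078524 + 5
29: 24806057 = 29·855381 + 8
31: 24806057 = 31·800195 + 12
37: 24806057 = 37·670433 + 36
41: 24806057 = 41·605025 + 32
43: 24806057 = 43·576885 + 2
47: 24806057 = 47·527788 + 21
53: 24806057 = 53·468038 + 43
59: 24806057 = 59·420441 + 38
61: 24806057 = 61·406656 + 41
67: 24806057 = 67·370239 + 44
71: 24806057 = 71·349381 + 6
73: 24806057 = 73·339809

73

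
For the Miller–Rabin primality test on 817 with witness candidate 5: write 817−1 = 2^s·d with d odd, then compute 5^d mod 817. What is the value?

817 − 1 = 816 = 2^4 · 51, so d = 51.
5^1 ≡ 5 (mod 817)
5^2 ≡ 5^2 = 25 ≡ 25 (mod 817)
5^4 ≡ 25^2 = 625 ≡ 625 (mod 817)
5^8 ≡ 625^2 = 390625 ≡ 99 (mod 817)
5^16 ≡ 99^2 = 9801 ≡ 814 (mod 817)
5^32 ≡ 814^2 = 662596 ≡ 9 (mod 817)
51 = 32 + 16 + 2 + 1 in binary powers of 2.
So 5^51 ≡ 9 · 814 · 25 · 5 ≡ 710 (mod 817).
Squaring chain: 710 → 11 → 121 → 752; never reaches −1, so base 5 is a Miller–Rabin witness that 817 is composite.

710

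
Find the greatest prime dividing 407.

37

407 = 11 · 37
37 is prime.
So 407 = 11 · 37; the largest prime factor is 37.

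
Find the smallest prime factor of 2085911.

2085911 is odd.
Digit sum 26, not divisible by 3.
Ends in 1: not divisible by 5.
7: 2085911 = 7·297987 + 2
11: 2085911 = 11·189628 + 3
13: 2085911 = 13·160454 + 9
17: 2085911 = 17·122700 + 11
19: 2085911 = 19·109784 + 15
23: 2085911 = 23·90691 + 18
29: 2085911 = 29·71927 + 28
31: 2085911 = 31·67287 + 14
37: 2085911 = 37·56375 + 36
41: 2085911 = 41·50875 + 36
43: 2085911 = 43·48509 + 24
47: 2085911 = 47·44381 + 4
53: 2085911 = 53·39356 + 43
59: 2085911 = 59·35354 + 25
61: 2085911 = 61·34195 + 16
67: 2085911 = 67·31133

67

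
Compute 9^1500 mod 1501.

9^1 ≡ 9 (mod 1501)
9^2 ≡ 9^2 = 81 ≡ 81 (mod 1501)
9^4 ≡ 81^2 = 6561 ≡ 557 (mod 1501)
9^8 ≡ 557^2 = 310249 ≡ 1043 (mod 1501)
9^16 ≡ 1043^2 = 1087849 ≡ 1125 (mod 1501)
9^32 ≡ 1125^2 = 1265625 ≡ 282 (mod 1501)
9^64 ≡ 282^2 = 79524 ≡ 1472 (mod 1501)
9^128 ≡ 1472^2 = 2166784 ≡ 841 (mod 1501)
9^256 ≡ 841^2 = 707281 ≡ 310 (mod 1501)
9^512 ≡ 310^2 = 96100 ≡ 36 (mod 1501)
9^1024 ≡ 36^2 = 1296 ≡ 1296 (mod 1501)
1500 = 1024 + 256 + 128 + 64 + 16 + 8 + 4 in binary powers of 2.
So 9^1500 ≡ 1296 · 310 · 841 · 1472 · 1125 · 1043 · 557 ≡ 828 (mod 1501).
Since 828 ≠ 1, base 9 is a Fermat witness: 1501 is composite.

828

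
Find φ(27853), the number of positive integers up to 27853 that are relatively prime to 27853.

22704

Factor: 27853 = 7 · 23 · 173.
φ(27853) = (7−1) · (23−1) · (173−1) = 6 · 22 · 172 = 22704.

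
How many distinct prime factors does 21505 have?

21505 = 5 · 4301
4301 = 11 · 391
391 = 17 · 23
21505 = 5 · 11 · 17 · 23, which has 4 distinct prime factors.

4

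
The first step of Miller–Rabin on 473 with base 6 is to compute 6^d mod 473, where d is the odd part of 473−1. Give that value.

473 − 1 = 472 = 2^3 · 59, so d = 59.
6^1 ≡ 6 (mod 473)
6^2 ≡ 6^2 = 36 ≡ 36 (mod 473)
6^4 ≡ 36^2 = 1296 ≡ 350 (mod 473)
6^8 ≡ 350^2 = 122500 ≡ 466 (mod 473)
6^16 ≡ 466^2 = 217156 ≡ 49 (mod 473)
6^32 ≡ 49^2 = 2401 ≡ 36 (mod 473)
59 = 32 + 16 + 8 + 2 + 1 in binary powers of 2.
So 6^59 ≡ 36 · 49 · 466 · 36 · 6 ≡ 79 (mod 473).
Squaring chain: 79 → 92 → 423; never reaches −1, so base 6 is a Miller–Rabin witness that 473 is composite.

79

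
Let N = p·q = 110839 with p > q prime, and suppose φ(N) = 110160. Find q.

271

φ(n) = (p−1)(q−1) = n − (p+q) + 1, so p + q = 110839 − 110160 + 1 = 680.
p and q are the roots of t² − 680t + 110839 = 0.
Discriminant: 680² − 4·110839 = 462400 − 443356 = 19044; √19044 = 138.
q = (680 − 138)/2 = 271, p = (680 + 138)/2 = 409.
Check: 271 · 409 = 110839.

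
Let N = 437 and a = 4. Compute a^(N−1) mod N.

123

4^1 ≡ 4 (mod 437)
4^2 ≡ 4^2 = 16 ≡ 16 (mod 437)
4^4 ≡ 16^2 = 256 ≡ 256 (mod 437)
4^8 ≡ 256^2 = 65536 ≡ 423 (mod 437)
4^16 ≡ 423^2 = 178929 ≡ 196 (mod 437)
4^32 ≡ 196^2 = 38416 ≡ 397 (mod 437)
4^64 ≡ 397^2 = 157609 ≡ 289 (mod 437)
4^128 ≡ 289^2 = 83521 ≡ 54 (mod 437)
4^256 ≡ 54^2 = 2916 ≡ 294 (mod 437)
436 = 256 + 128 + 32 + 16 + 4 in binary powers of 2.
So 4^436 ≡ 294 · 54 · 397 · 196 · 256 ≡ 123 (mod 437).
Since 123 ≠ 1, base 4 is a Fermat witness: 437 is composite.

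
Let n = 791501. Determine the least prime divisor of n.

791501 is odd.
Digit sum 23, not divisible by 3.
Ends in 1: not divisible by 5.
7: 791501 = 7·113071 + 4
11: 791501 = 11·71954 + 7
13: 791501 = 13·60884 + 9
17: 791501 = 17·46558 + 15
19: 791501 = 19·41657 + 18
23: 791501 = 23·34413 + 2
29: 791501 = 29·27293 + 4
31: 791501 = 31·25532 + 9
37: 791501 = 37·21391 + 34
41: 791501 = 41·19304 + 37
43: 791501 = 43·18407

43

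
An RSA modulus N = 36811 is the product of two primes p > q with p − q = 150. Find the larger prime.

281

Since p = q + 150, we have 36811 = q(q + 150), so q² + 150q − 36811 = 0.
Discriminant: 150² + 4·36811 = 22500 + 147244 = 169744; √169744 = 412.
q = (−150 + 412)/2 = 131, and p = q + 150 = 281.
Check: 131 · 281 = 36811.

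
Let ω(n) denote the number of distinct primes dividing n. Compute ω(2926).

2926 = 2 · 1463
1463 = 7 · 209
209 = 11 · 19
2926 = 2 · 7 · 11 · 19, which has 4 distinct prime factors.

4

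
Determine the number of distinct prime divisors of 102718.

5

102718 = 2 · 51359
51359 = 7 · 7337
7337 = 11 · 667
667 = 23 · 29
102718 = 2 · 7 · 11 · 23 · 29, which has 5 distinct prime factors.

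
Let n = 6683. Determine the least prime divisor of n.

6683 is odd.
Digit sum 23, not divisible by 3.
Ends in 3: not divisible by 5.
7: 6683 = 7·954 + 5
11: 6683 = 11·607 + 6
13: 6683 = 13·514 + 1
17: 6683 = 17·393 + 2
19: 6683 = 19·351 + 14
23: 6683 = 23·290 + 13
29: 6683 = 29·230 + 13
31: 6683 = 31·215 + 18
37: 6683 = 37·180 + 23
41: 6683 = 41·163

41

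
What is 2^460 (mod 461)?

2^1 ≡ 2 (mod 461)
2^2 ≡ 2^2 = 4 ≡ 4 (mod 461)
2^4 ≡ 4^2 = 16 ≡ 16 (mod 461)
2^8 ≡ 16^2 = 256 ≡ 256 (mod 461)
2^16 ≡ 256^2 = 65536 ≡ 74 (mod 461)
2^32 ≡ 74^2 = 5476 ≡ 405 (mod 461)
2^64 ≡ 405^2 = 164025 ≡ 370 (mod 461)
2^128 ≡ 370^2 = 136900 ≡ 444 (mod 461)
2^256 ≡ 444^2 = 197136 ≡ 289 (mod 461)
460 = 256 + 128 + 64 + 8 + 4 in binary powers of 2.
So 2^460 ≡ 289 · 444 · 370 · 256 · 16 ≡ 1 (mod 461).
Since the result is 1, base 2 gives no evidence that 461 is composite.

1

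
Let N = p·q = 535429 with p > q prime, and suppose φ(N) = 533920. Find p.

φ(n) = (p−1)(q−1) = n − (p+q) + 1, so p + q = 535429 − 533920 + 1 = 1510.
p and q are the roots of t² − 1510t + 535429 = 0.
Discriminant: 1510² − 4·535429 = 2280100 − 2141716 = 138384; √138384 = 372.
q = (1510 − 372)/2 = 569, p = (1510 + 372)/2 = 941.
Check: 569 · 941 = 535429.

941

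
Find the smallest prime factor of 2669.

17

2669 is odd.
Digit sum 23, not divisible by 3.
Ends in 9: not divisible by 5.
7: 2669 = 7·381 + 2
11: 2669 = 11·242 + 7
13: 2669 = 13·205 + 4
17: 2669 = 17·157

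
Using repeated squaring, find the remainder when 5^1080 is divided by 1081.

968

5^1 ≡ 5 (mod 1081)
5^2 ≡ 5^2 = 25 ≡ 25 (mod 1081)
5^4 ≡ 25^2 = 625 ≡ 625 (mod 1081)
5^8 ≡ 625^2 = 390625 ≡ 384 (mod 1081)
5^16 ≡ 384^2 = 147456 ≡ 440 (mod 1081)
5^32 ≡ 440^2 = 193600 ≡ 101 (mod 1081)
5^64 ≡ 101^2 = 10201 ≡ 472 (mod 1081)
5^128 ≡ 472^2 = 222784 ≡ 98 (mod 1081)
5^256 ≡ 98^2 = 9604 ≡ 956 (mod 1081)
5^512 ≡ 956^2 = 913936 ≡ 491 (mod 1081)
5^1024 ≡ 491^2 = 241081 ≡ 18 (mod 1081)
1080 = 1024 + 32 + 16 + 8 in binary powers of 2.
So 5^1080 ≡ 18 · 101 · 440 · 384 ≡ 968 (mod 1081).
Since 968 ≠ 1, base 5 is a Fermat witness: 1081 is composite.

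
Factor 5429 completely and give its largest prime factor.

5429 = 61 · 89
89 is prime.
So 5429 = 61 · 89; the largest prime factor is 89.

89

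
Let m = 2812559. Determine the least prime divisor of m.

41

2812559 is odd.
Digit sum 32, not divisible by 3.
Ends in 9: not divisible by 5.
7: 2812559 = 7·401794 + 1
11: 2812559 = 11·255687 + 2
13: 2812559 = 13·216350 + 9
17: 2812559 = 17·165444 + 11
19: 2812559 = 19·148029 + 8
23: 2812559 = 23·122285 + 4
29: 2812559 = 29·96984 + 23
31: 2812559 = 31·90727 + 22
37: 2812559 = 37·76015 + 4
41: 2812559 = 41·68599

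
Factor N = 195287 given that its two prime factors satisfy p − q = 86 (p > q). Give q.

401

Since p = q + 86, we have 195287 = q(q + 86), so q² + 86q − 195287 = 0.
Discriminant: 86² + 4·195287 = 7396 + 781148 = 788544; √788544 = 888.
q = (−86 + 888)/2 = 401, and p = q + 86 = 487.
Check: 401 · 487 = 195287.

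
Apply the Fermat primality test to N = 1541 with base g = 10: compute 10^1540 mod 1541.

10^1 ≡ 10 (mod 1541)
10^2 ≡ 10^2 = 100 ≡ 100 (mod 1541)
10^4 ≡ 100^2 = 10000 ≡ 754 (mod 1541)
10^8 ≡ 754^2 = 568516 ≡ 1428 (mod 1541)
10^16 ≡ 1428^2 = 2039184 ≡ 441 (mod 1541)
10^32 ≡ 441^2 = 194481 ≡ 315 (mod 1541)
10^64 ≡ 315^2 = 99225 ≡ 601 (mod 1541)
10^128 ≡ 601^2 = 361201 ≡ 607 (mod 1541)
10^256 ≡ 607^2 = 368449 ≡ 150 (mod 1541)
10^512 ≡ 150^2 = 22500 ≡ 926 (mod 1541)
10^1024 ≡ 926^2 = 857476 ≡ 680 (mod 1541)
1540 = 1024 + 512 + 4 in binary powers of 2.
So 10^1540 ≡ 680 · 926 · 754 ≡ 1243 (mod 1541).
Since 1243 ≠ 1, base 10 is a Fermat witness: 1541 is composite.

1243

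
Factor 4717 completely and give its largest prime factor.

4717 = 53 · 89
89 is prime.
So 4717 = 53 · 89; the largest prime factor is 89.

89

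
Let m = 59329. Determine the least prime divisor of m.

59329 is odd.
Digit sum 28, not divisible by 3.
Ends in 9: not divisible by 5.
7: 59329 = 7·8475 + 4
11: 59329 = 11·5393 + 6
13: 59329 = 13·4563 + 10
17: 59329 = 17·3489 + 16
19: 59329 = 19·3122 + 11
23: 59329 = 23·2579 + 12
29: 59329 = 29·2045 + 24
31: 59329 = 31·1913 + 26
37: 59329 = 37·1603 + 18
41: 59329 = 41·1447 + 2
43: 59329 = 43·1379 + 32
47: 59329 = 47·1262 + 15
53: 59329 = 53·1119 + 22
59: 59329 = 59·1005 + 34
61: 59329 = 61·972 + 37
67: 59329 = 67·885 + 34
71: 59329 = 71·835 + 44
73: 59329 = 73·812 + 53
79: 59329 = 79·751

79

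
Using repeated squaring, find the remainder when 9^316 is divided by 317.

1

9^1 ≡ 9 (mod 317)
9^2 ≡ 9^2 = 81 ≡ 81 (mod 317)
9^4 ≡ 81^2 = 6561 ≡ 221 (mod 317)
9^8 ≡ 221^2 = 48841 ≡ 23 (mod 317)
9^16 ≡ 23^2 = 529 ≡ 212 (mod 317)
9^32 ≡ 212^2 = 44944 ≡ 247 (mod 317)
9^64 ≡ 247^2 = 61009 ≡ 145 (mod 317)
9^128 ≡ 145^2 = 21025 ≡ 103 (mod 317)
9^256 ≡ 103^2 = 10609 ≡ 148 (mod 317)
316 = 256 + 32 + 16 + 8 + 4 in binary powers of 2.
So 9^316 ≡ 148 · 247 · 212 · 23 · 221 ≡ 1 (mod 317).
Since the result is 1, base 9 gives no evidence that 317 is composite.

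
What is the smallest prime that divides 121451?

121451 is odd.
Digit sum 14, not divisible by 3.
Ends in 1: not divisible by 5.
7: 121451 = 7·17350 + 1
11: 121451 = 11·11041

11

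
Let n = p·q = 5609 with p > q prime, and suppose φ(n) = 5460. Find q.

71

φ(n) = (p−1)(q−1) = n − (p+q) + 1, so p + q = 5609 − 5460 + 1 = 150.
p and q are the roots of t² − 150t + 5609 = 0.
Discriminant: 150² − 4·5609 = 22500 − 22436 = 64; √64 = 8.
q = (150 − 8)/2 = 71, p = (150 + 8)/2 = 79.
Check: 71 · 79 = 5609.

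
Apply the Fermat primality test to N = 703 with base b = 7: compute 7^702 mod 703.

1

7^1 ≡ 7 (mod 703)
7^2 ≡ 7^2 = 49 ≡ 49 (mod 703)
7^4 ≡ 49^2 = 2401 ≡ 292 (mod 703)
7^8 ≡ 292^2 = 85264 ≡ 201 (mod 703)
7^16 ≡ 201^2 = 40401 ≡ 330 (mod 703)
7^32 ≡ 330^2 = 108900 ≡ 638 (mod 703)
7^64 ≡ 638^2 = 407044 ≡ 7 (mod 703)
7^128 ≡ 7^2 = 49 ≡ 49 (mod 703)
7^256 ≡ 49^2 = 2401 ≡ 292 (mod 703)
7^512 ≡ 292^2 = 85264 ≡ 201 (mod 703)
702 = 512 + 128 + 32 + 16 + 8 + 4 + 2 in binary powers of 2.
So 7^702 ≡ 201 · 49 · 638 · 330 · 201 · 292 · 49 ≡ 1 (mod 703).
Since the result is 1, base 7 gives no evidence that 703 is composite.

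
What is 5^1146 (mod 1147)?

5^1 ≡ 5 (mod 1147)
5^2 ≡ 5^2 = 25 ≡ 25 (mod 1147)
5^4 ≡ 25^2 = 625 ≡ 625 (mod 1147)
5^8 ≡ 625^2 = 390625 ≡ 645 (mod 1147)
5^16 ≡ 645^2 = 416025 ≡ 811 (mod 1147)
5^32 ≡ 811^2 = 657721 ≡ 490 (mod 1147)
5^64 ≡ 490^2 = 240100 ≡ 377 (mod 1147)
5^128 ≡ 377^2 = 142129 ≡ 1048 (mod 1147)
5^256 ≡ 1048^2 = 1098304 ≡ 625 (mod 1147)
5^512 ≡ 625^2 = 390625 ≡ 645 (mod 1147)
5^1024 ≡ 645^2 = 416025 ≡ 811 (mod 1147)
1146 = 1024 + 64 + 32 + 16 + 8 + 2 in binary powers of 2.
So 5^1146 ≡ 811 · 377 · 490 · 811 · 645 · 25 ≡ 249 (mod 1147).
Since 249 ≠ 1, base 5 is a Fermat witness: 1147 is composite.

249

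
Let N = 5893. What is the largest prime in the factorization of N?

5893 = 71 · 83
83 is prime.
So 5893 = 71 · 83; the largest prime factor is 83.

83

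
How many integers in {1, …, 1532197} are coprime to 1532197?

Factor: 1532197 = 73 · 139 · 151.
φ(1532197) = (73−1) · (139−1) · (151−1) = 72 · 138 · 150 = 1490400.

1490400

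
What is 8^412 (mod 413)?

8^1 ≡ 8 (mod 413)
8^2 ≡ 8^2 = 64 ≡ 64 (mod 413)
8^4 ≡ 64^2 = 4096 ≡ 379 (mod 413)
8^8 ≡ 379^2 = 143641 ≡ 330 (mod 413)
8^16 ≡ 330^2 = 108900 ≡ 281 (mod 413)
8^32 ≡ 281^2 = 78961 ≡ 78 (mod 413)
8^64 ≡ 78^2 = 6084 ≡ 302 (mod 413)
8^128 ≡ 302^2 = 91204 ≡ 344 (mod 413)
8^256 ≡ 344^2 = 118336 ≡ 218 (mod 413)
412 = 256 + 128 + 16 + 8 + 4 in binary powers of 2.
So 8^412 ≡ 218 · 344 · 281 · 330 · 379 ≡ 302 (mod 413).
Since 302 ≠ 1, base 8 is a Fermat witness: 413 is composite.

302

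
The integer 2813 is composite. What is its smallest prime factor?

2813 is odd.
Digit sum 14, not divisible by 3.
Ends in 3: not divisible by 5.
7: 2813 = 7·401 + 6
11: 2813 = 11·255 + 8
13: 2813 = 13·216 + 5
17: 2813 = 17·165 + 8
19: 2813 = 19·148 + 1
23: 2813 = 23·122 + 7
29: 2813 = 29·97

29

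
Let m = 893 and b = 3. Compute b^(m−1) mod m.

3^1 ≡ 3 (mod 893)
3^2 ≡ 3^2 = 9 ≡ 9 (mod 893)
3^4 ≡ 9^2 = 81 ≡ 81 (mod 893)
3^8 ≡ 81^2 = 6561 ≡ 310 (mod 893)
3^16 ≡ 310^2 = 96100 ≡ 549 (mod 893)
3^32 ≡ 549^2 = 301401 ≡ 460 (mod 893)
3^64 ≡ 460^2 = 211600 ≡ 852 (mod 893)
3^128 ≡ 852^2 = 725904 ≡ 788 (mod 893)
3^256 ≡ 788^2 = 620944 ≡ 309 (mod 893)
3^512 ≡ 309^2 = 95481 ≡ 823 (mod 893)
892 = 512 + 256 + 64 + 32 + 16 + 8 + 4 in binary powers of 2.
So 3^892 ≡ 823 · 309 · 852 · 460 · 549 · 310 · 81 ≡ 852 (mod 893).
Since 852 ≠ 1, base 3 is a Fermat witness: 893 is composite.

852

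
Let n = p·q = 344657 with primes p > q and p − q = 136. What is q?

523

Since p = q + 136, we have 344657 = q(q + 136), so q² + 136q − 344657 = 0.
Discriminant: 136² + 4·344657 = 18496 + 1378628 = 1397124; √1397124 = 1182.
q = (−136 + 1182)/2 = 523, and p = q + 136 = 659.
Check: 523 · 659 = 344657.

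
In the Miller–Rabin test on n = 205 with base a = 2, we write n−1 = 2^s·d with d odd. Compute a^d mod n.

205 − 1 = 204 = 2^2 · 51, so d = 51.
2^1 ≡ 2 (mod 205)
2^2 ≡ 2^2 = 4 ≡ 4 (mod 205)
2^4 ≡ 4^2 = 16 ≡ 16 (mod 205)
2^8 ≡ 16^2 = 256 ≡ 51 (mod 205)
2^16 ≡ 51^2 = 2601 ≡ 141 (mod 205)
2^32 ≡ 141^2 = 19881 ≡ 201 (mod 205)
51 = 32 + 16 + 2 + 1 in binary powers of 2.
So 2^51 ≡ 201 · 141 · 4 · 2 ≡ 203 (mod 205).
Squaring chain: 203 → 4; never reaches −1, so base 2 is a Miller–Rabin witness that 205 is composite.

203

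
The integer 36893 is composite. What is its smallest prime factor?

79

36893 is odd.
Digit sum 29, not divisible by 3.
Ends in 3: not divisible by 5.
7: 36893 = 7·5270 + 3
11: 36893 = 11·3353 + 10
13: 36893 = 13·2837 + 12
17: 36893 = 17·2170 + 3
19: 36893 = 19·1941 + 14
23: 36893 = 23·1604 + 1
29: 36893 = 29·1272 + 5
31: 36893 = 31·1190 + 3
37: 36893 = 37·997 + 4
41: 36893 = 41·899 + 34
43: 36893 = 43·857 + 42
47: 36893 = 47·784 + 45
53: 36893 = 53·696 + 5
59: 36893 = 59·625 + 18
61: 36893 = 61·604 + 49
67: 36893 = 67·550 + 43
71: 36893 = 71·519 + 44
73: 36893 = 73·505 + 28
79: 36893 = 79·467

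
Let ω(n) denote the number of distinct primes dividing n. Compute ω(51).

2

51 = 3 · 17
51 = 3 · 17, which has 2 distinct prime factors.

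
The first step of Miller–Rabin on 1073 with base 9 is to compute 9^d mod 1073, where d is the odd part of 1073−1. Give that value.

1073 − 1 = 1072 = 2^4 · 67, so d = 67.
9^1 ≡ 9 (mod 1073)
9^2 ≡ 9^2 = 81 ≡ 81 (mod 1073)
9^4 ≡ 81^2 = 6561 ≡ 123 (mod 1073)
9^8 ≡ 123^2 = 15129 ≡ 107 (mod 1073)
9^16 ≡ 107^2 = 11449 ≡ 719 (mod 1073)
9^32 ≡ 719^2 = 516961 ≡ 848 (mod 1073)
9^64 ≡ 848^2 = 719104 ≡ 194 (mod 1073)
67 = 64 + 2 + 1 in binary powers of 2.
So 9^67 ≡ 194 · 81 · 9 ≡ 863 (mod 1073).
Squaring chain: 863 → 107 → 719 → 848; never reaches −1, so base 9 is a Miller–Rabin witness that 1073 is composite.

863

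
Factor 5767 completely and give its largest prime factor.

79

5767 = 73 · 79
79 is prime.
So 5767 = 73 · 79; the largest prime factor is 79.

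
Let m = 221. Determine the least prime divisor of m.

221 is odd.
Digit sum 5, not divisible by 3.
Ends in 1: not divisible by 5.
7: 221 = 7·31 + 4
11: 221 = 11·20 + 1
13: 221 = 13·17

13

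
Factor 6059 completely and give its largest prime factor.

6059 = 73 · 83
83 is prime.
So 6059 = 73 · 83; the largest prime factor is 83.

83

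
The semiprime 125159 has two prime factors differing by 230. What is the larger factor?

487

Since p = q + 230, we have 125159 = q(q + 230), so q² + 230q − 125159 = 0.
Discriminant: 230² + 4·125159 = 52900 + 500636 = 553536; √553536 = 744.
q = (−230 + 744)/2 = 257, and p = q + 230 = 487.
Check: 257 · 487 = 125159.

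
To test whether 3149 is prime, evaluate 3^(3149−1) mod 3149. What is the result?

947

3^1 ≡ 3 (mod 3149)
3^2 ≡ 3^2 = 9 ≡ 9 (mod 3149)
3^4 ≡ 9^2 = 81 ≡ 81 (mod 3149)
3^8 ≡ 81^2 = 6561 ≡ 263 (mod 3149)
3^16 ≡ 263^2 = 69169 ≡ 3040 (mod 3149)
3^32 ≡ 3040^2 = 9241600 ≡ 2434 (mod 3149)
3^64 ≡ 2434^2 = 5924356 ≡ 1087 (mod 3149)
3^128 ≡ 1087^2 = 1181569 ≡ 694 (mod 3149)
3^256 ≡ 694^2 = 481636 ≡ 2988 (mod 3149)
3^512 ≡ 2988^2 = 8928144 ≡ 729 (mod 3149)
3^1024 ≡ 729^2 = 531441 ≡ 2409 (mod 3149)
3^2048 ≡ 2409^2 = 5803281 ≡ 2823 (mod 3149)
3148 = 2048 + 1024 + 64 + 8 + 4 in binary powers of 2.
So 3^3148 ≡ 2823 · 2409 · 1087 · 263 · 81 ≡ 947 (mod 3149).
Since 947 ≠ 1, base 3 is a Fermat witness: 3149 is composite.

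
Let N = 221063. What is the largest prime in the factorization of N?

221063 = 43 · 5141
5141 = 53 · 97
97 is prime.
So 221063 = 43 · 53 · 97; the largest prime factor is 97.

97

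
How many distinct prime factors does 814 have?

3

814 = 2 · 407
407 = 11 · 37
814 = 2 · 11 · 37, which has 3 distinct prime factors.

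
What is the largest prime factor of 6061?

29

6061 = 11 · 551
551 = 19 · 29
29 is prime.
So 6061 = 11 · 19 · 29; the largest prime factor is 29.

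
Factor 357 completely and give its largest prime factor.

357 = 3 · 119
119 = 7 · 17
17 is prime.
So 357 = 3 · 7 · 17; the largest prime factor is 17.

17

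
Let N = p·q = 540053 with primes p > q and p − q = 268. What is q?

613

Since p = q + 268, we have 540053 = q(q + 268), so q² + 268q − 540053 = 0.
Discriminant: 268² + 4·540053 = 71824 + 2160212 = 2232036; √2232036 = 1494.
q = (−268 + 1494)/2 = 613, and p = q + 268 = 881.
Check: 613 · 881 = 540053.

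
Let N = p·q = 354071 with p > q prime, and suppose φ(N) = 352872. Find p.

677

φ(n) = (p−1)(q−1) = n − (p+q) + 1, so p + q = 354071 − 352872 + 1 = 1200.
p and q are the roots of t² − 1200t + 354071 = 0.
Discriminant: 1200² − 4·354071 = 1440000 − 1416284 = 23716; √23716 = 154.
q = (1200 − 154)/2 = 523, p = (1200 + 154)/2 = 677.
Check: 523 · 677 = 354071.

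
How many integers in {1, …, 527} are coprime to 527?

480

Factor: 527 = 17 · 31.
φ(527) = (17−1) · (31−1) = 16 · 30 = 480.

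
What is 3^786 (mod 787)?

3^1 ≡ 3 (mod 787)
3^2 ≡ 3^2 = 9 ≡ 9 (mod 787)
3^4 ≡ 9^2 = 81 ≡ 81 (mod 787)
3^8 ≡ 81^2 = 6561 ≡ 265 (mod 787)
3^16 ≡ 265^2 = 70225 ≡ 182 (mod 787)
3^32 ≡ 182^2 = 33124 ≡ 70 (mod 787)
3^64 ≡ 70^2 = 4900 ≡ 178 (mod 787)
3^128 ≡ 178^2 = 31684 ≡ 204 (mod 787)
3^256 ≡ 204^2 = 41616 ≡ 692 (mod 787)
3^512 ≡ 692^2 = 478864 ≡ 368 (mod 787)
786 = 512 + 256 + 16 + 2 in binary powers of 2.
So 3^786 ≡ 368 · 692 · 182 · 9 ≡ 1 (mod 787).
Since the result is 1, base 3 gives no evidence that 787 is composite.

1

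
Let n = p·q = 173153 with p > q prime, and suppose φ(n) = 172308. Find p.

499

φ(n) = (p−1)(q−1) = n − (p+q) + 1, so p + q = 173153 − 172308 + 1 = 846.
p and q are the roots of t² − 846t + 173153 = 0.
Discriminant: 846² − 4·173153 = 715716 − 692612 = 23104; √23104 = 152.
q = (846 − 152)/2 = 347, p = (846 + 152)/2 = 499.
Check: 347 · 499 = 173153.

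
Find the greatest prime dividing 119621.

61

119621 = 37 · 3233
3233 = 53 · 61
61 is prime.
So 119621 = 37 · 53 · 61; the largest prime factor is 61.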